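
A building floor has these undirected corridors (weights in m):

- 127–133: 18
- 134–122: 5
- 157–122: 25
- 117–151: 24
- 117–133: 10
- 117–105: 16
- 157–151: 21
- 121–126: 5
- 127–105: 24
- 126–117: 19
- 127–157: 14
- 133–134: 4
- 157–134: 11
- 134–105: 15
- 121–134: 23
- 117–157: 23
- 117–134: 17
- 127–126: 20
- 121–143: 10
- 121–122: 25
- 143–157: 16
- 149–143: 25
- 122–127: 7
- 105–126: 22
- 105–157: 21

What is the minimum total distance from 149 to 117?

59 m

Compare a few routes:
149–143–121–126–117: 25+10+5+19 = 59
149–143–157–134–133–117: 25+16+11+4+10 = 66
149–143–157–117: 25+16+23 = 64
The minimum is 59 m via 149–143–121–126–117.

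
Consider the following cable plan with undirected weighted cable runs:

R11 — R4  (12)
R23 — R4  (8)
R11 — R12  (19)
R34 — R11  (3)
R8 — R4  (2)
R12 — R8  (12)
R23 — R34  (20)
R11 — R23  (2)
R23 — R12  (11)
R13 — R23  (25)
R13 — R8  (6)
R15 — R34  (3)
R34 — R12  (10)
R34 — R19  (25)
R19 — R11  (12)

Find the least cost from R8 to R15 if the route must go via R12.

Shortest R8→R12: R8 → R12 = 12
Shortest R12→R15: R12 → R34 → R15 = 13
Total via R12: 12 + 13 = 25.

25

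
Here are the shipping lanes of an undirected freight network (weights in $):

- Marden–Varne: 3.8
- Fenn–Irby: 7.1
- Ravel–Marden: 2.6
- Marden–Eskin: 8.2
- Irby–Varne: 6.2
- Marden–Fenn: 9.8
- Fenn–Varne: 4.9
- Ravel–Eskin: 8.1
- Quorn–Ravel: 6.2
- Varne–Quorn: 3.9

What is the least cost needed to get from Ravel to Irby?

Shortest distances from Ravel:
Ravel: 0
Marden: 2.6  (via Ravel)
Quorn: 6.2  (via Ravel)
Varne: 6.4  (via Marden)
Eskin: 8.1  (via Ravel)
Fenn: 11.3  (via Varne)
Irby: 12.6  (via Varne)
Shortest route: Ravel → Marden → Varne → Irby = $12.6.

$12.6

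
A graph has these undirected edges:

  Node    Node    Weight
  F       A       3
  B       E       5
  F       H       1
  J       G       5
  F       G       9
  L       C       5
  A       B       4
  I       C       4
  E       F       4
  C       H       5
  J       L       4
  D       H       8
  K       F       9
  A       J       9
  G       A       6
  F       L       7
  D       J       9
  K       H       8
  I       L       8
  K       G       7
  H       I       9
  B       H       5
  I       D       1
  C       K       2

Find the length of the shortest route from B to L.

Running Dijkstra from B:
B: 0
A: 4  (via B)
E: 5  (via B)
H: 5  (via B)
F: 6  (via H)
C: 10  (via H)
G: 10  (via A)
K: 12  (via C)
D: 13  (via H)
J: 13  (via A)
L: 13  (via F)
Shortest route: B → H → F → L = 13.

13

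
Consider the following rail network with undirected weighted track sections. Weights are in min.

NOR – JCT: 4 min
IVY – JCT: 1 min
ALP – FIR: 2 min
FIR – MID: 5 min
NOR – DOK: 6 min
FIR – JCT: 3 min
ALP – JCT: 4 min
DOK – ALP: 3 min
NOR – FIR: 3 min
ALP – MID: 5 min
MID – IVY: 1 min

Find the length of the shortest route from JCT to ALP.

4 min

Shortest distances from JCT:
JCT: 0
IVY: 1  (via JCT)
MID: 2  (via IVY)
FIR: 3  (via JCT)
NOR: 4  (via JCT)
ALP: 4  (via JCT)
Shortest route: JCT–ALP = 4 min.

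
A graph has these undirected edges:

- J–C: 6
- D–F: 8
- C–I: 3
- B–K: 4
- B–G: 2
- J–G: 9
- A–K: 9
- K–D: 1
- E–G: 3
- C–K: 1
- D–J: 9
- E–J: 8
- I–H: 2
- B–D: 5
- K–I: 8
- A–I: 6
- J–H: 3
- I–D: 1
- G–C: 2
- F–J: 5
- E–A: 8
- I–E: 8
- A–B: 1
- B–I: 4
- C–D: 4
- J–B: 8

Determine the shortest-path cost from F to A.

14

Compare a few routes:
F → J → B → A: 5+8+1 = 14
F → J → H → I → B → A: 5+3+2+4+1 = 15
Cheapest is F → J → B → A at 14.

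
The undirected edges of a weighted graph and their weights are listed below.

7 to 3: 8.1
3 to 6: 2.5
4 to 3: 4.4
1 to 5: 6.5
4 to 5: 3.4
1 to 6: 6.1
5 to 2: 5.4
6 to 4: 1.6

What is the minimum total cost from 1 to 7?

16.7

Running Dijkstra from 1:
1: 0
6: 6.1  (via 1)
5: 6.5  (via 1)
4: 7.7  (via 6)
3: 8.6  (via 6)
2: 11.9  (via 5)
7: 16.7  (via 3)
Shortest route: 1–6–3–7 = 16.7.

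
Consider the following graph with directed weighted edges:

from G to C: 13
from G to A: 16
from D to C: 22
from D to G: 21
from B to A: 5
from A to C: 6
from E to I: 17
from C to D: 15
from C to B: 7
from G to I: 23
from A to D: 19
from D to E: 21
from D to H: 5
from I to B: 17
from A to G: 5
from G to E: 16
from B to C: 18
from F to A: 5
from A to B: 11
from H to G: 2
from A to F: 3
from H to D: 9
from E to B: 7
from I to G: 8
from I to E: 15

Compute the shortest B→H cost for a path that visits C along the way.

Best B to C: B–A–C costing 11
Shortest C→H: C–D–H = 20
Total via C: 11 + 20 = 31.

31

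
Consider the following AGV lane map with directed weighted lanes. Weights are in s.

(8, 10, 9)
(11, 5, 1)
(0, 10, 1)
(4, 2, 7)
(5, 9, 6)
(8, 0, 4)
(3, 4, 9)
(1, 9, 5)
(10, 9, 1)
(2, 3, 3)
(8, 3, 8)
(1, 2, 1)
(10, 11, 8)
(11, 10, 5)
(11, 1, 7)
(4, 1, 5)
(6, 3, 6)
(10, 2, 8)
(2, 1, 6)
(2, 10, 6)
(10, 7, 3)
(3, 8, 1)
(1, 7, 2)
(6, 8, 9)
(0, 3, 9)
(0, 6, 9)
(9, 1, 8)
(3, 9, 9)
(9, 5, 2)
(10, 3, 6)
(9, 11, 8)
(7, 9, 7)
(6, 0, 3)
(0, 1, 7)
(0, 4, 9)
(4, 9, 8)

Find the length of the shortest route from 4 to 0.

Candidate routes:
4 → 1 → 2 → 3 → 8 → 0: 5+1+3+1+4 = 14
4 → 2 → 3 → 8 → 0: 7+3+1+4 = 15
Cheapest is 4 → 1 → 2 → 3 → 8 → 0 at 14 s.

14 s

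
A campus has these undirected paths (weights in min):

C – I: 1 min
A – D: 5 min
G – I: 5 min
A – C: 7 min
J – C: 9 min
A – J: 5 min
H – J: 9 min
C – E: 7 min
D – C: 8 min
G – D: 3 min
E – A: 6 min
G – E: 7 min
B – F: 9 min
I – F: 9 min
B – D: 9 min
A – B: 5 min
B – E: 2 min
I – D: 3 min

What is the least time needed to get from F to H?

28 min

Running Dijkstra from F:
F: 0
B: 9  (via F)
I: 9  (via F)
C: 10  (via I)
E: 11  (via B)
D: 12  (via I)
A: 14  (via B)
G: 14  (via I)
J: 19  (via C)
H: 28  (via J)
Shortest route: F → I → C → J → H = 28 min.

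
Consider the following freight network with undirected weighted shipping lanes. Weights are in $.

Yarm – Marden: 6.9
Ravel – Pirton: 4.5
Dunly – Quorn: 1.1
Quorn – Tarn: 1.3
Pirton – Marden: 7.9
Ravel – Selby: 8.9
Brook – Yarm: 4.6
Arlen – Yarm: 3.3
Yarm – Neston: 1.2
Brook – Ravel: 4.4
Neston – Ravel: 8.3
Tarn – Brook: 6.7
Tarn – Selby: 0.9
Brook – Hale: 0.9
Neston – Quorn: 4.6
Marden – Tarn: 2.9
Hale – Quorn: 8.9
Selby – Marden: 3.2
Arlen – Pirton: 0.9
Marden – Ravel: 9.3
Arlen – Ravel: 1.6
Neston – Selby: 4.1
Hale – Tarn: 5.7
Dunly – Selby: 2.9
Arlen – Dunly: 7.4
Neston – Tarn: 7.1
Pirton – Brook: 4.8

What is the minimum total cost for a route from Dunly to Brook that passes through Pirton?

Best Dunly to Pirton: Dunly–Arlen–Pirton costing 8.3
Best Pirton to Brook: Pirton–Brook costing 4.8
Total via Pirton: 8.3 + 4.8 = $13.1.

$13.1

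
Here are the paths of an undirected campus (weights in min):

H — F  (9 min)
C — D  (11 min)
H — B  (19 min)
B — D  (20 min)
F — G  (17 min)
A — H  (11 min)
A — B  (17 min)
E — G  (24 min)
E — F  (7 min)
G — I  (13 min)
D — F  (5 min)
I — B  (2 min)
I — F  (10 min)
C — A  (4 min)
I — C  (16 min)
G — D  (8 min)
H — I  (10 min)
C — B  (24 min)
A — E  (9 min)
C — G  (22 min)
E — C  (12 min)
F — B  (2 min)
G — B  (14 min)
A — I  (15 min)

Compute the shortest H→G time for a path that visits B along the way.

25 min

Shortest H→B: H → F → B = 11
Best B to G: B → G costing 14
Total via B: 11 + 14 = 25 min.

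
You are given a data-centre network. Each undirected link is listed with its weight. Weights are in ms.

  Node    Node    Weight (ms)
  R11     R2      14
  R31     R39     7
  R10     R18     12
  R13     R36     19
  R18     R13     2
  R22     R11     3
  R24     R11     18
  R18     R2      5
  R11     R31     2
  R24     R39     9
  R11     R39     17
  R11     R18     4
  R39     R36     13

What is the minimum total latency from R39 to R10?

Settle nodes by increasing distance from R39:
R39: 0
R31: 7  (via R39)
R24: 9  (via R39)
R11: 9  (via R31)
R22: 12  (via R11)
R18: 13  (via R11)
R36: 13  (via R39)
R13: 15  (via R18)
R2: 18  (via R18)
R10: 25  (via R18)
Shortest route: R39–R31–R11–R18–R10 = 25 ms.

25 ms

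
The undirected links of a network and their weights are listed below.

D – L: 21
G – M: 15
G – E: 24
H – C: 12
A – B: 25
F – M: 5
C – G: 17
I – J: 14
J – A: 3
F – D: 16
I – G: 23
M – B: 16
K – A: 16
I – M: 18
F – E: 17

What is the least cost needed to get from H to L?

Enumerating some paths:
H → C → G → I → M → F → D → L: 12+17+23+18+5+16+21 = 112
H → C → G → E → F → D → L: 12+17+24+17+16+21 = 107
H → C → G → M → F → D → L: 12+17+15+5+16+21 = 86
H → C → G → I → J → A → B → M → F → D → L: 12+17+23+14+3+25+16+5+16+21 = 152
The minimum is 86 via H → C → G → M → F → D → L.

86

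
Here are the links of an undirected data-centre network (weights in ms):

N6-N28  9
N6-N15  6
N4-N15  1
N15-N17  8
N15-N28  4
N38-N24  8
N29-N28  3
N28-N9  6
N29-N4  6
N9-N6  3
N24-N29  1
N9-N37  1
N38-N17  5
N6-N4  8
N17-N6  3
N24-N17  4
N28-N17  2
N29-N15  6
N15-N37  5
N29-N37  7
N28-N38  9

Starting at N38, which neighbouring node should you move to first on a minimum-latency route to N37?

N17

Enumerating some paths:
N38–N17–N28–N9–N37: 5+2+6+1 = 14
N38–N17–N6–N9–N37: 5+3+3+1 = 12
The minimum is 12 ms via N38–N17–N6–N9–N37.
So from N38 the first move is to N17.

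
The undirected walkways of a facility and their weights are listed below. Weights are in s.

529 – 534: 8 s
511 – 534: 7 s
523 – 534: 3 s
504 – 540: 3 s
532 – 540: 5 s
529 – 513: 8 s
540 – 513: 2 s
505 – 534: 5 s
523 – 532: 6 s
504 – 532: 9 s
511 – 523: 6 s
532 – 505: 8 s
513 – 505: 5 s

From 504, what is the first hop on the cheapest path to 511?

540

Candidate routes:
504 - 540 - 532 - 523 - 511: 3+5+6+6 = 20
504 - 540 - 513 - 505 - 534 - 511: 3+2+5+5+7 = 22
504 - 532 - 523 - 511: 9+6+6 = 21
The minimum is 20 s via 504 - 540 - 532 - 523 - 511.
So from 504 the first move is to 540.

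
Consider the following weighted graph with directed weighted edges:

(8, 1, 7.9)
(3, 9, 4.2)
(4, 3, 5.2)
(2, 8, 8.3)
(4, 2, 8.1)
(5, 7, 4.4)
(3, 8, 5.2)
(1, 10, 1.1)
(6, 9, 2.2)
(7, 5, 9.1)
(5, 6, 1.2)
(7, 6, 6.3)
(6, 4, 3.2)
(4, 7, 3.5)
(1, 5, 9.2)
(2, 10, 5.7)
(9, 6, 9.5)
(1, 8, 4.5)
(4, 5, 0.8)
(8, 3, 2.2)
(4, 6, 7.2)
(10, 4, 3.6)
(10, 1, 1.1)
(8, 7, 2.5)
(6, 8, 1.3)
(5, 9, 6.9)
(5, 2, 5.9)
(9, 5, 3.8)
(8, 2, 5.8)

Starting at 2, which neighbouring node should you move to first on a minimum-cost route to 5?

Candidate routes:
2 → 10 → 4 → 5: 5.7+3.6+0.8 = 10.1
2 → 10 → 1 → 5: 5.7+1.1+9.2 = 16
Cheapest is 2 → 10 → 4 → 5 at 10.1.
So from 2 the first move is to 10.

10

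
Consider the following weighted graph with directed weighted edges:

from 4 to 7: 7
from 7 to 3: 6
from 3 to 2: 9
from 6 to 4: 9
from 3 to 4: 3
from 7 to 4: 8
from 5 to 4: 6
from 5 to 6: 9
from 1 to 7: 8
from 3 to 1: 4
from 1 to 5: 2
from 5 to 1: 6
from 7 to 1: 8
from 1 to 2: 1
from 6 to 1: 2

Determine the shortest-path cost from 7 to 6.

19

Settle nodes by increasing distance from 7:
7: 0
3: 6  (via 7)
1: 8  (via 7)
4: 8  (via 7)
2: 9  (via 1)
5: 10  (via 1)
6: 19  (via 5)
Shortest route: 7 → 1 → 5 → 6 = 19.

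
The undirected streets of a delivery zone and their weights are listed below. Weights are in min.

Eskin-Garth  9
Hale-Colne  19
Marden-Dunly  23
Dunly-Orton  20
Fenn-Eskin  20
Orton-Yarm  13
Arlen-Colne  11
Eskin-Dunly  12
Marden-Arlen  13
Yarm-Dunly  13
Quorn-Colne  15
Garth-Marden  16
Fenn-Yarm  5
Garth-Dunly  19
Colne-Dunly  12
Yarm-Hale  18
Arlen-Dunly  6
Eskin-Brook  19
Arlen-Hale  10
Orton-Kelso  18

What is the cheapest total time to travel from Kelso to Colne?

50 min

Settle nodes by increasing distance from Kelso:
Kelso: 0
Orton: 18  (via Kelso)
Yarm: 31  (via Orton)
Fenn: 36  (via Yarm)
Dunly: 38  (via Orton)
Arlen: 44  (via Dunly)
Hale: 49  (via Yarm)
Eskin: 50  (via Dunly)
Colne: 50  (via Dunly)
Shortest route: Kelso–Orton–Dunly–Colne = 50 min.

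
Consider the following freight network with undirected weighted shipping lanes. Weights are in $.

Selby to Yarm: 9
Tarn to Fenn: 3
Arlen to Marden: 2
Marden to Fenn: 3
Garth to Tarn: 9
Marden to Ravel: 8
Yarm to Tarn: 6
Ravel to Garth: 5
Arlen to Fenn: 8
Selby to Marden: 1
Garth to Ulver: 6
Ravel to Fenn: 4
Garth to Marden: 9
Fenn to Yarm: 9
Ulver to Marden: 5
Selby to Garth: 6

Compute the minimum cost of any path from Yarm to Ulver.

Compare a few routes:
Yarm → Tarn → Fenn → Marden → Ulver: 6+3+3+5 = 17
Yarm → Selby → Marden → Ulver: 9+1+5 = 15
The minimum is $15 via Yarm → Selby → Marden → Ulver.

$15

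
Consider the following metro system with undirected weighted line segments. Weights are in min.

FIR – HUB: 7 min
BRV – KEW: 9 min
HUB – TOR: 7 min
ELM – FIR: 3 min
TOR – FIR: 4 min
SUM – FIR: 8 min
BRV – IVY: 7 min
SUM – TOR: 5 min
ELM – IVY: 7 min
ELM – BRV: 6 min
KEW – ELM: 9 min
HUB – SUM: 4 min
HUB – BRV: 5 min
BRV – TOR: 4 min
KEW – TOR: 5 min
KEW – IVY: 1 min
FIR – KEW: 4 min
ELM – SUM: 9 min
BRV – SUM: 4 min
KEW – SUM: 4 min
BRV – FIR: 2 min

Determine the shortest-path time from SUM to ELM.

Settle nodes by increasing distance from SUM:
SUM: 0
BRV: 4  (via SUM)
HUB: 4  (via SUM)
KEW: 4  (via SUM)
TOR: 5  (via SUM)
IVY: 5  (via KEW)
FIR: 6  (via BRV)
ELM: 9  (via SUM)
Shortest route: SUM–ELM = 9 min.

9 min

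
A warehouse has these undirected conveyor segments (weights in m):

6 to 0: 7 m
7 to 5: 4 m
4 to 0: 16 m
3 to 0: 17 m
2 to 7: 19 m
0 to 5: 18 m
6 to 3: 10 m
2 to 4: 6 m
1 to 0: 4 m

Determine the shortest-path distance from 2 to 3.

Settle nodes by increasing distance from 2:
2: 0
4: 6  (via 2)
7: 19  (via 2)
0: 22  (via 4)
5: 23  (via 7)
1: 26  (via 0)
6: 29  (via 0)
3: 39  (via 0)
Shortest route: 2–4–0–3 = 39 m.

39 m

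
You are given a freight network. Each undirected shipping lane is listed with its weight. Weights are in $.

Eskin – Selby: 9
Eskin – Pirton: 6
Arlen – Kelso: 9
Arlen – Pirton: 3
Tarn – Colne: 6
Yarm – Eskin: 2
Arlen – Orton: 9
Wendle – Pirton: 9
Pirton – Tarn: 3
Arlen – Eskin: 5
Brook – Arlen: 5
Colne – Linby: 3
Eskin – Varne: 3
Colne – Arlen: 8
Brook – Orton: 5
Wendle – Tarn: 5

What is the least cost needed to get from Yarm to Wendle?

Running Dijkstra from Yarm:
Yarm: 0
Eskin: 2  (via Yarm)
Varne: 5  (via Eskin)
Arlen: 7  (via Eskin)
Pirton: 8  (via Eskin)
Tarn: 11  (via Pirton)
Selby: 11  (via Eskin)
Brook: 12  (via Arlen)
Colne: 15  (via Arlen)
Kelso: 16  (via Arlen)
Wendle: 16  (via Tarn)
Shortest route: Yarm → Eskin → Pirton → Tarn → Wendle = $16.

$16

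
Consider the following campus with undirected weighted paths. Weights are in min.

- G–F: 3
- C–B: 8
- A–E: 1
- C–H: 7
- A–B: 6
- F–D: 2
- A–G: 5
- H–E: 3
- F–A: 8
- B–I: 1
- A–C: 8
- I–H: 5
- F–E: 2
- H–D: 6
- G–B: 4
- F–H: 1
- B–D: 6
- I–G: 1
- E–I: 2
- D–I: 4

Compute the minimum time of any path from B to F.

5 min

Settle nodes by increasing distance from B:
B: 0
I: 1  (via B)
G: 2  (via I)
E: 3  (via I)
A: 4  (via E)
D: 5  (via I)
F: 5  (via G)
Shortest route: B → I → G → F = 5 min.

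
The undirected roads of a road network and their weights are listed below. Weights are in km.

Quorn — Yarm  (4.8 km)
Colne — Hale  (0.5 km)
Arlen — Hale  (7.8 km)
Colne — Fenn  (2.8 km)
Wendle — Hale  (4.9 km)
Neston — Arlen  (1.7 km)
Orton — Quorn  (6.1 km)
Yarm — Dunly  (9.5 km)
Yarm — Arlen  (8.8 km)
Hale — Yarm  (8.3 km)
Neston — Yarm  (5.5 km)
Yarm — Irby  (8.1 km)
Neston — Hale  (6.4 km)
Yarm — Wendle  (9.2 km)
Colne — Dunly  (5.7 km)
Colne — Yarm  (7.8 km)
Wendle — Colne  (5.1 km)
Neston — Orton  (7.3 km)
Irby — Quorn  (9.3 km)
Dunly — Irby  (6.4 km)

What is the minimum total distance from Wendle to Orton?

18.6 km

Enumerating some paths:
Wendle - Hale - Neston - Orton: 4.9+6.4+7.3 = 18.6
Wendle - Colne - Hale - Neston - Orton: 5.1+0.5+6.4+7.3 = 19.3
Cheapest is Wendle - Hale - Neston - Orton at 18.6 km.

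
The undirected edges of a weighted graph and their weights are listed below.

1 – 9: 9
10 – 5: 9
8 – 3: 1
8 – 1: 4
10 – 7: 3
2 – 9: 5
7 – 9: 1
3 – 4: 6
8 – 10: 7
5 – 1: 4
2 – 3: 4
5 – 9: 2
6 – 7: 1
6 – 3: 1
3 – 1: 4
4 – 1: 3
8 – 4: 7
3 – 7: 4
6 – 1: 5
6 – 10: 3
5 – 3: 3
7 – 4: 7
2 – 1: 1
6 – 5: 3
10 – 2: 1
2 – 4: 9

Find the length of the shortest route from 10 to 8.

Candidate routes:
10 - 6 - 3 - 8: 3+1+1 = 5
10 - 7 - 6 - 3 - 8: 3+1+1+1 = 6
The minimum is 5 via 10 - 6 - 3 - 8.

5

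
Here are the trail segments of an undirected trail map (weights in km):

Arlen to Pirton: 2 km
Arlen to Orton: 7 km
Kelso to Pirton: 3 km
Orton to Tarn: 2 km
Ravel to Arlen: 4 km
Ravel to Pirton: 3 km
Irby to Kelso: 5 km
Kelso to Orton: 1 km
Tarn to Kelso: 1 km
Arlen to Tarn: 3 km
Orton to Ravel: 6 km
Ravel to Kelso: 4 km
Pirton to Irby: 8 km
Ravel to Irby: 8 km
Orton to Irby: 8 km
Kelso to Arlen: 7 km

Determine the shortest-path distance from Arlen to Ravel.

Shortest distances from Arlen:
Arlen: 0
Pirton: 2  (via Arlen)
Tarn: 3  (via Arlen)
Kelso: 4  (via Tarn)
Ravel: 4  (via Arlen)
Shortest route: Arlen → Ravel = 4 km.

4 km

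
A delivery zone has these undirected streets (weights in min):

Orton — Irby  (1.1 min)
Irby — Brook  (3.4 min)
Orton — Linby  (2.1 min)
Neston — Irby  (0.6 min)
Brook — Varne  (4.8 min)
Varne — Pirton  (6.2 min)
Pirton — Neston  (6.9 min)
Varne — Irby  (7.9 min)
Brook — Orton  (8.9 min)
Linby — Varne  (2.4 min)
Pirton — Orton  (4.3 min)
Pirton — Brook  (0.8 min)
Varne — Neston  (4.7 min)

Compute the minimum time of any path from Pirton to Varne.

5.6 min

Candidate routes:
Pirton - Orton - Linby - Varne: 4.3+2.1+2.4 = 8.8
Pirton - Varne: 6.2 = 6.2
Pirton - Brook - Varne: 0.8+4.8 = 5.6
Cheapest is Pirton - Brook - Varne at 5.6 min.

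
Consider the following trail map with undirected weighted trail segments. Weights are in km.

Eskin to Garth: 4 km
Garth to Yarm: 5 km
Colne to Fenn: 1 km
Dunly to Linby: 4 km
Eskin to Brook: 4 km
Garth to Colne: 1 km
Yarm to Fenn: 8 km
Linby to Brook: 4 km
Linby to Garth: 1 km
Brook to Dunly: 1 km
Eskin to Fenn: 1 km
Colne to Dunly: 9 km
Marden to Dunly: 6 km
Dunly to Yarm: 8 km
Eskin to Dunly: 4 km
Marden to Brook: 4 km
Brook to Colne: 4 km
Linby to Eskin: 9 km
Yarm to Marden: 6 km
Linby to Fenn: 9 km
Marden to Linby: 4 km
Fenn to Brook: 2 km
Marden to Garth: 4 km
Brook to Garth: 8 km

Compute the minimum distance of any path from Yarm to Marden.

6 km

Candidate routes:
Yarm - Garth - Colne - Fenn - Brook - Marden: 5+1+1+2+4 = 13
Yarm - Garth - Marden: 5+4 = 9
Yarm - Marden: 6 = 6
Yarm - Garth - Linby - Marden: 5+1+4 = 10
The minimum is 6 km via Yarm - Marden.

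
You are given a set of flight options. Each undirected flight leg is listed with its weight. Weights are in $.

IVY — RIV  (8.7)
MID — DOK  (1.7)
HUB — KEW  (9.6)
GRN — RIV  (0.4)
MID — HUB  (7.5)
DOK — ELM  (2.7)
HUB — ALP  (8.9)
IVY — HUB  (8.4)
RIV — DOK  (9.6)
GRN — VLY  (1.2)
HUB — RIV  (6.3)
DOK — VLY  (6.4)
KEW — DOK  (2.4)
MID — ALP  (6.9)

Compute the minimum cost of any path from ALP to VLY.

Compare a few routes:
ALP → MID → HUB → RIV → GRN → VLY: 6.9+7.5+6.3+0.4+1.2 = 22.3
ALP → MID → DOK → VLY: 6.9+1.7+6.4 = 15
ALP → HUB → RIV → GRN → VLY: 8.9+6.3+0.4+1.2 = 16.8
ALP → MID → DOK → RIV → GRN → VLY: 6.9+1.7+9.6+0.4+1.2 = 19.8
The minimum is $15 via ALP → MID → DOK → VLY.

$15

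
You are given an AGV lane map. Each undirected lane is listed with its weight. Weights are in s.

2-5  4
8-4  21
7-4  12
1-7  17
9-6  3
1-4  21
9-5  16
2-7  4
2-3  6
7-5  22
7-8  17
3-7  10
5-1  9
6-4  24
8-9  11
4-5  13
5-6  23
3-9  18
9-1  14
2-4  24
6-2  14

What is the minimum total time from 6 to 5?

Compare a few routes:
6–9–5: 3+16 = 19
6–2–5: 14+4 = 18
The minimum is 18 s via 6–2–5.

18 s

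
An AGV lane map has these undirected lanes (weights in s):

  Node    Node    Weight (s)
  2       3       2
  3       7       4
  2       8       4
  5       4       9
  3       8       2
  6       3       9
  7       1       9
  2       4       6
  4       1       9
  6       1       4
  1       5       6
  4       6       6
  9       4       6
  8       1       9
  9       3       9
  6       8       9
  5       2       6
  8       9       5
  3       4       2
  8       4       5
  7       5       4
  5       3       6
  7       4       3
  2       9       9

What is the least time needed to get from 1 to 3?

11 s

Running Dijkstra from 1:
1: 0
6: 4  (via 1)
5: 6  (via 1)
4: 9  (via 1)
7: 9  (via 1)
8: 9  (via 1)
3: 11  (via 4)
Shortest route: 1 → 4 → 3 = 11 s.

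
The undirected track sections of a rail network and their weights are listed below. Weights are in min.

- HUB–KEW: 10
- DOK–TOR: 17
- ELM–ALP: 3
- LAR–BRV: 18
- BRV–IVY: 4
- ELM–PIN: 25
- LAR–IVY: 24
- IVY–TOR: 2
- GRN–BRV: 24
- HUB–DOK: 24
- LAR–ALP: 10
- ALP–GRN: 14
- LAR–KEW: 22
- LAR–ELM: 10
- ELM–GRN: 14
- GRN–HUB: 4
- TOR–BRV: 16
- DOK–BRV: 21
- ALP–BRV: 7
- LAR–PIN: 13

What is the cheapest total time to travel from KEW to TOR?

41 min

Enumerating some paths:
KEW - HUB - GRN - BRV - IVY - TOR: 10+4+24+4+2 = 44
KEW - HUB - GRN - ALP - BRV - IVY - TOR: 10+4+14+7+4+2 = 41
KEW - HUB - GRN - ELM - ALP - BRV - IVY - TOR: 10+4+14+3+7+4+2 = 44
The minimum is 41 min via KEW - HUB - GRN - ALP - BRV - IVY - TOR.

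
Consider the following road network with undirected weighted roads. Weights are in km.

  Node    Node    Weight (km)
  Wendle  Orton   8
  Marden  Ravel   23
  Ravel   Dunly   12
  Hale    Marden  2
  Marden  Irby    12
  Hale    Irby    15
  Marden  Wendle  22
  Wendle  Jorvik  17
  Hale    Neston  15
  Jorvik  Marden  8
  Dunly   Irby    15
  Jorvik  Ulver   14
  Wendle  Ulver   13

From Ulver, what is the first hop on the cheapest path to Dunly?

Jorvik

Candidate routes:
Ulver–Jorvik–Marden–Irby–Dunly: 14+8+12+15 = 49
Ulver–Jorvik–Marden–Hale–Irby–Dunly: 14+8+2+15+15 = 54
Cheapest is Ulver–Jorvik–Marden–Irby–Dunly at 49 km.
So from Ulver the first move is to Jorvik.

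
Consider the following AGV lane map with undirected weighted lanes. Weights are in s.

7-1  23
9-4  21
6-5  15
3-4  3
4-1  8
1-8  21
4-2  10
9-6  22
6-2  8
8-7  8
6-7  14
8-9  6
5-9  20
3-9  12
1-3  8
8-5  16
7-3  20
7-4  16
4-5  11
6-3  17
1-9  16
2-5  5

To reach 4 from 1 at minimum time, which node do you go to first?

4

Enumerating some paths:
1 - 3 - 4: 8+3 = 11
1 - 4: 8 = 8
The minimum is 8 s via 1 - 4.
So from 1 the first move is to 4.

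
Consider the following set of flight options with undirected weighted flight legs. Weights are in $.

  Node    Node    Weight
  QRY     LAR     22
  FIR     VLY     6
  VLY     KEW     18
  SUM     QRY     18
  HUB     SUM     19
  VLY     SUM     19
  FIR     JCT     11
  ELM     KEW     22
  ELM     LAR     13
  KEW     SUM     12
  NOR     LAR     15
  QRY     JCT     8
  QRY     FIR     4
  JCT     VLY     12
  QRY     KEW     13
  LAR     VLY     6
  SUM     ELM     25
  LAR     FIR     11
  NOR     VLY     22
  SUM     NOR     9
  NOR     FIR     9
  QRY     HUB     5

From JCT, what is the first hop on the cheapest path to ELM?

VLY

Candidate routes:
JCT - FIR - LAR - ELM: 11+11+13 = 35
JCT - QRY - FIR - LAR - ELM: 8+4+11+13 = 36
JCT - FIR - VLY - LAR - ELM: 11+6+6+13 = 36
JCT - VLY - LAR - ELM: 12+6+13 = 31
The minimum is $31 via JCT - VLY - LAR - ELM.
So from JCT the first move is to VLY.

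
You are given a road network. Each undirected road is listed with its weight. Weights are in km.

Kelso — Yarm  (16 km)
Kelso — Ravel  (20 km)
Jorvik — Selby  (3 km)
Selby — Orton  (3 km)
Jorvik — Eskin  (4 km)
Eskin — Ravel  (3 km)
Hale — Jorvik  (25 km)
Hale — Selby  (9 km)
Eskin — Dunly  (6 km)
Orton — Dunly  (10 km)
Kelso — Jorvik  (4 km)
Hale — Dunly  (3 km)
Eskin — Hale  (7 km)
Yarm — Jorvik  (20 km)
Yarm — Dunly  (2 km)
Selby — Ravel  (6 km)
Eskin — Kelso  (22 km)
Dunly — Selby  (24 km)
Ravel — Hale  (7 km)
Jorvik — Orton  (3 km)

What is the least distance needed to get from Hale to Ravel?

7 km

Enumerating some paths:
Hale → Ravel: 7 = 7
Hale → Eskin → Ravel: 7+3 = 10
Cheapest is Hale → Ravel at 7 km.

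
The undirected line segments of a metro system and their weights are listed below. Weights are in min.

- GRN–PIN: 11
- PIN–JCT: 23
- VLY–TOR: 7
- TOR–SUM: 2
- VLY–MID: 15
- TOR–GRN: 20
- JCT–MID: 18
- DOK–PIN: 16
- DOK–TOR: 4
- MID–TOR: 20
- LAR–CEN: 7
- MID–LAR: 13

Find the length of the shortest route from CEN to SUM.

Candidate routes:
CEN - LAR - MID - TOR - SUM: 7+13+20+2 = 42
CEN - LAR - MID - JCT - PIN - DOK - TOR - SUM: 7+13+18+23+16+4+2 = 83
CEN - LAR - MID - JCT - PIN - GRN - TOR - SUM: 7+13+18+23+11+20+2 = 94
CEN - LAR - MID - VLY - TOR - SUM: 7+13+15+7+2 = 44
The minimum is 42 min via CEN - LAR - MID - TOR - SUM.

42 min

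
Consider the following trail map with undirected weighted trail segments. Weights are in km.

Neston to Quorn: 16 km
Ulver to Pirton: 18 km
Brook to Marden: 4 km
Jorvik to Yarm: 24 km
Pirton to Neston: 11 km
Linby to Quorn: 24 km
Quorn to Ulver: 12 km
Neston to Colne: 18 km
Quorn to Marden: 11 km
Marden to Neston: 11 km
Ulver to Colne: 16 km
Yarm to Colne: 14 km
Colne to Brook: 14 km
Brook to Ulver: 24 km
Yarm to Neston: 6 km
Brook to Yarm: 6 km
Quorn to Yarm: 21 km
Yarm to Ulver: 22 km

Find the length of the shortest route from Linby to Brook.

39 km

Compare a few routes:
Linby–Quorn–Yarm–Brook: 24+21+6 = 51
Linby–Quorn–Neston–Yarm–Brook: 24+16+6+6 = 52
Linby–Quorn–Marden–Brook: 24+11+4 = 39
Linby–Quorn–Neston–Marden–Brook: 24+16+11+4 = 55
The minimum is 39 km via Linby–Quorn–Marden–Brook.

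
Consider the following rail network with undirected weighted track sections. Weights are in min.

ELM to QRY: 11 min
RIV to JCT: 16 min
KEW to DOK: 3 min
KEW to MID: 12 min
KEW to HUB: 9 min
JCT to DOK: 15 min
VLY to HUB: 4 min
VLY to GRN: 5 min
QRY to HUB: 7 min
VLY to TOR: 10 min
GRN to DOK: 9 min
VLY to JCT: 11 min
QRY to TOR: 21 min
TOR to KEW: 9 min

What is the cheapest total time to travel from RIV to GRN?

32 min

Shortest distances from RIV:
RIV: 0
JCT: 16  (via RIV)
VLY: 27  (via JCT)
HUB: 31  (via VLY)
DOK: 31  (via JCT)
GRN: 32  (via VLY)
Shortest route: RIV–JCT–VLY–GRN = 32 min.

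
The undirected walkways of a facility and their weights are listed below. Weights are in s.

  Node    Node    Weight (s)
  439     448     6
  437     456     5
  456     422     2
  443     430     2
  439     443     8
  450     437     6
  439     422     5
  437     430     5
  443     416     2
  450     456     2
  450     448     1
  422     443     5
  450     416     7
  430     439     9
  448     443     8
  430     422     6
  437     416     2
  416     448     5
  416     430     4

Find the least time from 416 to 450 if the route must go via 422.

11 s

Best 416 to 422: 416 → 443 → 422 costing 7
Best 422 to 450: 422 → 456 → 450 costing 4
Total via 422: 7 + 4 = 11 s.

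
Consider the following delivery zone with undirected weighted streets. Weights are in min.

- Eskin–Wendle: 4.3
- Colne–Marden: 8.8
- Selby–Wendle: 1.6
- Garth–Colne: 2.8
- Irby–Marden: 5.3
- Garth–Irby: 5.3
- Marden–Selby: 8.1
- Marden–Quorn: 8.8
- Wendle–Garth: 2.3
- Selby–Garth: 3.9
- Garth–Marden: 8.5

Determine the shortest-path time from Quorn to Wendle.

Settle nodes by increasing distance from Quorn:
Quorn: 0
Marden: 8.8  (via Quorn)
Irby: 14.1  (via Marden)
Selby: 16.9  (via Marden)
Garth: 17.3  (via Marden)
Colne: 17.6  (via Marden)
Wendle: 18.5  (via Selby)
Shortest route: Quorn → Marden → Selby → Wendle = 18.5 min.

18.5 min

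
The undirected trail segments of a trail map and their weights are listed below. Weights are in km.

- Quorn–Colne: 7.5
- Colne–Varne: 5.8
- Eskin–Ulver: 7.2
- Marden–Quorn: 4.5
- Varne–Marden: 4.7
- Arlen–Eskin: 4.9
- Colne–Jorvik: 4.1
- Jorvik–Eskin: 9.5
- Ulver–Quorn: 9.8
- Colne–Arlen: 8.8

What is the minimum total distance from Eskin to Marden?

21.5 km

Compare a few routes:
Eskin - Ulver - Quorn - Marden: 7.2+9.8+4.5 = 21.5
Eskin - Jorvik - Colne - Varne - Marden: 9.5+4.1+5.8+4.7 = 24.1
The minimum is 21.5 km via Eskin - Ulver - Quorn - Marden.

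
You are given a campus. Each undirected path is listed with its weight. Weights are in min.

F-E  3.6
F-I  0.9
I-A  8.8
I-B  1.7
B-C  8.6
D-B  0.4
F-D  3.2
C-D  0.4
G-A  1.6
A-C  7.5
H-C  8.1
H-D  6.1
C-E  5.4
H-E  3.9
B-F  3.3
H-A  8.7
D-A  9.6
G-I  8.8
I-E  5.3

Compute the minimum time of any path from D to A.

Settle nodes by increasing distance from D:
D: 0
B: 0.4  (via D)
C: 0.4  (via D)
I: 2.1  (via B)
F: 3  (via I)
E: 5.8  (via C)
H: 6.1  (via D)
A: 7.9  (via C)
Shortest route: D–C–A = 7.9 min.

7.9 min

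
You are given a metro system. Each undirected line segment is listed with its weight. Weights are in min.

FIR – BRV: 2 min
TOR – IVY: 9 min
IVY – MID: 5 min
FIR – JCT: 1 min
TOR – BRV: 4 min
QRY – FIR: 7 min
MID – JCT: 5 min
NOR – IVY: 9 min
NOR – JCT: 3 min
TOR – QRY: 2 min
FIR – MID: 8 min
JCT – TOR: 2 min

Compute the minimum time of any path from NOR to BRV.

Running Dijkstra from NOR:
NOR: 0
JCT: 3  (via NOR)
FIR: 4  (via JCT)
TOR: 5  (via JCT)
BRV: 6  (via FIR)
Shortest route: NOR → JCT → FIR → BRV = 6 min.

6 min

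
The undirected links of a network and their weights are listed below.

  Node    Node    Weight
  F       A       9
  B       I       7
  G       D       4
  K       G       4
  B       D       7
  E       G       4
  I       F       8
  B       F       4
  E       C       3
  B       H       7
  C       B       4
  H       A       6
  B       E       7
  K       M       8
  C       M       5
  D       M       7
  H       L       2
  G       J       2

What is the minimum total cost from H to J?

Enumerating some paths:
H–B–D–G–J: 7+7+4+2 = 20
H–B–C–M–D–G–J: 7+4+5+7+4+2 = 29
The minimum is 20 via H–B–D–G–J.

20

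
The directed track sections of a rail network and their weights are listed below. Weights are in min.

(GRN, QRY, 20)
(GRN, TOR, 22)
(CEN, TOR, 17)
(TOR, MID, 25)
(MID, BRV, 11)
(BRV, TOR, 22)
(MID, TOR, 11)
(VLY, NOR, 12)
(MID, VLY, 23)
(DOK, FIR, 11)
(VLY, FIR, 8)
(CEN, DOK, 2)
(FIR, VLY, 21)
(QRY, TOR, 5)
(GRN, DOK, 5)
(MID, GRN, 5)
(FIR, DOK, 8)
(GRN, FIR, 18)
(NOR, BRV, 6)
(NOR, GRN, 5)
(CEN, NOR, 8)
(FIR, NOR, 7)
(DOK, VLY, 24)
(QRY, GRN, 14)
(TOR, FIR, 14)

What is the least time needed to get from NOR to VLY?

Settle nodes by increasing distance from NOR:
NOR: 0
GRN: 5  (via NOR)
BRV: 6  (via NOR)
DOK: 10  (via GRN)
FIR: 21  (via DOK)
QRY: 25  (via GRN)
TOR: 27  (via GRN)
VLY: 34  (via DOK)
Shortest route: NOR–GRN–DOK–VLY = 34 min.

34 min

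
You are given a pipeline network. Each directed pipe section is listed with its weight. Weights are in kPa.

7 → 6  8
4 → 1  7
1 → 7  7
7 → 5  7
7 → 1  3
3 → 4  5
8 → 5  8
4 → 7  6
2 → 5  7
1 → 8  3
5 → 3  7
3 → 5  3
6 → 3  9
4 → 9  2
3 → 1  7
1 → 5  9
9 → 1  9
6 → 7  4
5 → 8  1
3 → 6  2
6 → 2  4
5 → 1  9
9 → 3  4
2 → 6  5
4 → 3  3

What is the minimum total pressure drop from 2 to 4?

19 kPa

Enumerating some paths:
2 → 6 → 3 → 4: 5+9+5 = 19
2 → 6 → 7 → 5 → 3 → 4: 5+4+7+7+5 = 28
Cheapest is 2 → 6 → 3 → 4 at 19 kPa.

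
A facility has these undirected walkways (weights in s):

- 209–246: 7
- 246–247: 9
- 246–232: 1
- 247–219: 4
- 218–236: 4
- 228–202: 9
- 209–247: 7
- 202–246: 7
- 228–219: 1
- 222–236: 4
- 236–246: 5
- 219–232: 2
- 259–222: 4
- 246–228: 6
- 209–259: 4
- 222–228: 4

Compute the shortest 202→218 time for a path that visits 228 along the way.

21 s

Shortest 202→228: 202–228 = 9
Shortest 228→218: 228–222–236–218 = 12
Total via 228: 9 + 12 = 21 s.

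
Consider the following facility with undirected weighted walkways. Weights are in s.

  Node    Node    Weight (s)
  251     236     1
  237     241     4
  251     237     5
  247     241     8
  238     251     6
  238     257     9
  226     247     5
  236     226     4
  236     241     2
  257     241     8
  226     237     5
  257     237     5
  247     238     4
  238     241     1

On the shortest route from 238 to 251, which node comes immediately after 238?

241

Compare a few routes:
238–241–237–251: 1+4+5 = 10
238–241–236–251: 1+2+1 = 4
238–251: 6 = 6
Cheapest is 238–241–236–251 at 4 s.
So from 238 the first move is to 241.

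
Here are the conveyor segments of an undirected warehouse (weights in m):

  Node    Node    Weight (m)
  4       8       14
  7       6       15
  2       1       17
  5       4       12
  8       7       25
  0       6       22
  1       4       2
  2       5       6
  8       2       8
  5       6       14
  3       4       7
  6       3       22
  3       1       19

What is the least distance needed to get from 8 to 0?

Enumerating some paths:
8–7–6–0: 25+15+22 = 62
8–4–5–6–0: 14+12+14+22 = 62
8–2–5–6–0: 8+6+14+22 = 50
Cheapest is 8–2–5–6–0 at 50 m.

50 m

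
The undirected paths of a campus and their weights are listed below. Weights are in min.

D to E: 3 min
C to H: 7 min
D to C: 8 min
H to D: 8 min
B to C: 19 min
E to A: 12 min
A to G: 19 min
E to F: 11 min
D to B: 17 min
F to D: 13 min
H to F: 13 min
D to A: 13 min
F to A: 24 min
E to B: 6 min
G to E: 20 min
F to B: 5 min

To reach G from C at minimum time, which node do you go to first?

D

Compare a few routes:
C–D–E–G: 8+3+20 = 31
C–D–A–G: 8+13+19 = 40
C–H–D–E–G: 7+8+3+20 = 38
The minimum is 31 min via C–D–E–G.
So from C the first move is to D.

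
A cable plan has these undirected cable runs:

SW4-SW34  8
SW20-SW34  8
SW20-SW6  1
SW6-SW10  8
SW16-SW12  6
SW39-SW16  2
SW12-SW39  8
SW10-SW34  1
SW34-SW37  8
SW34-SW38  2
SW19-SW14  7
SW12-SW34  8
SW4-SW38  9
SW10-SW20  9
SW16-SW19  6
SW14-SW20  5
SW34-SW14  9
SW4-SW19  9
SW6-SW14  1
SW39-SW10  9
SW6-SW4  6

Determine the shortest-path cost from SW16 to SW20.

15

Running Dijkstra from SW16:
SW16: 0
SW39: 2  (via SW16)
SW19: 6  (via SW16)
SW12: 6  (via SW16)
SW10: 11  (via SW39)
SW34: 12  (via SW10)
SW14: 13  (via SW19)
SW6: 14  (via SW14)
SW38: 14  (via SW34)
SW20: 15  (via SW6)
Shortest route: SW16 → SW19 → SW14 → SW6 → SW20 = 15.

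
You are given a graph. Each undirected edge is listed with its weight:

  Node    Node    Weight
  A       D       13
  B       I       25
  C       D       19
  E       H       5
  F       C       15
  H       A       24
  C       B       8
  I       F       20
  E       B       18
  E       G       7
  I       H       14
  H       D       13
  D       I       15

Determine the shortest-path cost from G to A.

36

Candidate routes:
G → E → H → A: 7+5+24 = 36
G → E → H → D → A: 7+5+13+13 = 38
The minimum is 36 via G → E → H → A.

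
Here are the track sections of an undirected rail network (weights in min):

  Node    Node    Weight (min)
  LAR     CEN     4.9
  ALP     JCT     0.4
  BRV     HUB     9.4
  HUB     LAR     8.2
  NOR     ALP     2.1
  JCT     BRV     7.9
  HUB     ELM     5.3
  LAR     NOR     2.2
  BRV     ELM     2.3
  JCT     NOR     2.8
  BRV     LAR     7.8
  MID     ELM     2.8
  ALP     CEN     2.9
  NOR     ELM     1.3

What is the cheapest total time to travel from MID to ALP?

6.2 min

Settle nodes by increasing distance from MID:
MID: 0
ELM: 2.8  (via MID)
NOR: 4.1  (via ELM)
BRV: 5.1  (via ELM)
ALP: 6.2  (via NOR)
Shortest route: MID → ELM → NOR → ALP = 6.2 min.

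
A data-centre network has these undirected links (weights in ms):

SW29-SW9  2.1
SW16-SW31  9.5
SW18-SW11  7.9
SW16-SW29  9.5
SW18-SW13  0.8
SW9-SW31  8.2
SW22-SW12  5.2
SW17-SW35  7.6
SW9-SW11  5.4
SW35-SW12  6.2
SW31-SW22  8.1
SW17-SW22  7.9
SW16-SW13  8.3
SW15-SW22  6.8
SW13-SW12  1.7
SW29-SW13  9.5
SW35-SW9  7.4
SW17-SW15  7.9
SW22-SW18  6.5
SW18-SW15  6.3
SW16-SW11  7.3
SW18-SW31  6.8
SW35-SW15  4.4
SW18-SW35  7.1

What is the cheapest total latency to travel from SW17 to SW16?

23.1 ms

Settle nodes by increasing distance from SW17:
SW17: 0
SW35: 7.6  (via SW17)
SW22: 7.9  (via SW17)
SW15: 7.9  (via SW17)
SW12: 13.1  (via SW22)
SW18: 14.2  (via SW15)
SW13: 14.8  (via SW12)
SW9: 15  (via SW35)
SW31: 16  (via SW22)
SW29: 17.1  (via SW9)
SW11: 20.4  (via SW9)
SW16: 23.1  (via SW13)
Shortest route: SW17–SW22–SW12–SW13–SW16 = 23.1 ms.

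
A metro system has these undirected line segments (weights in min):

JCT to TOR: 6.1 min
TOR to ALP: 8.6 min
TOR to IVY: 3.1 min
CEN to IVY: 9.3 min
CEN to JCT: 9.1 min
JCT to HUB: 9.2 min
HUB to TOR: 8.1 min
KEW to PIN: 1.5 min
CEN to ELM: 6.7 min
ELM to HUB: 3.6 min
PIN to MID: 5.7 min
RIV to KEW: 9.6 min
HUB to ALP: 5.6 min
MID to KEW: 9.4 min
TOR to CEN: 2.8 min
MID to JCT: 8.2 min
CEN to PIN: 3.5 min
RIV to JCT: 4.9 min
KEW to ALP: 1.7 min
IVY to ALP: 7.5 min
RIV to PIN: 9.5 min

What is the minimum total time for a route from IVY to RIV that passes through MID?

Best IVY to MID: IVY–TOR–CEN–PIN–MID costing 15.1
Best MID to RIV: MID–JCT–RIV costing 13.1
Total via MID: 15.1 + 13.1 = 28.2 min.

28.2 min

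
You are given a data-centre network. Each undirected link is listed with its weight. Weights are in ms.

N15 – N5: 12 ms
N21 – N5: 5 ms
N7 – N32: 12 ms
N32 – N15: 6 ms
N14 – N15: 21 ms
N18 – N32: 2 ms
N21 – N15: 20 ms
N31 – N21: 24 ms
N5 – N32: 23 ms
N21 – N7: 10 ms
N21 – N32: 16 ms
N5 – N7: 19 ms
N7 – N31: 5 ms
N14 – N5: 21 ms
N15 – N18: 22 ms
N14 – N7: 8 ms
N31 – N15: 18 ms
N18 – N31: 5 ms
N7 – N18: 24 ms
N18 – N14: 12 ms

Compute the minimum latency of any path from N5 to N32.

18 ms

Candidate routes:
N5 - N32: 23 = 23
N5 - N21 - N32: 5+16 = 21
N5 - N15 - N32: 12+6 = 18
Cheapest is N5 - N15 - N32 at 18 ms.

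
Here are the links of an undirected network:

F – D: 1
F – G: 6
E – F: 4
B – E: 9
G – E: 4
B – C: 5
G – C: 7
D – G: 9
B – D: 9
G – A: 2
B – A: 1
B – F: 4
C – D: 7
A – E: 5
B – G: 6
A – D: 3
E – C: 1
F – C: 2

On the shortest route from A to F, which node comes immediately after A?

D

Compare a few routes:
A - B - C - F: 1+5+2 = 8
A - D - F: 3+1 = 4
A - B - F: 1+4 = 5
A - E - C - F: 5+1+2 = 8
The minimum is 4 via A - D - F.
So from A the first move is to D.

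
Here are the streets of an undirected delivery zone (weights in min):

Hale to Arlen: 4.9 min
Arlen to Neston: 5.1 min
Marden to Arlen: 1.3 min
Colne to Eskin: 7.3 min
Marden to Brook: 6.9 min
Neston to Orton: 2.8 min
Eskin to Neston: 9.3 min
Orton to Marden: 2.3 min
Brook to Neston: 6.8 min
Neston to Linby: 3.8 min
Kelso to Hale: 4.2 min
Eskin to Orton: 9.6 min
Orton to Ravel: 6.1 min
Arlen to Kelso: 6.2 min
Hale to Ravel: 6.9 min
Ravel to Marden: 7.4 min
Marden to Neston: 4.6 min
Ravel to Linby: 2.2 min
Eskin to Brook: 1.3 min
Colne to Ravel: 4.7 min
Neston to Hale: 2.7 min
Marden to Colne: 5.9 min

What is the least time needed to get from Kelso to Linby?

Enumerating some paths:
Kelso–Hale–Ravel–Linby: 4.2+6.9+2.2 = 13.3
Kelso–Hale–Neston–Linby: 4.2+2.7+3.8 = 10.7
Cheapest is Kelso–Hale–Neston–Linby at 10.7 min.

10.7 min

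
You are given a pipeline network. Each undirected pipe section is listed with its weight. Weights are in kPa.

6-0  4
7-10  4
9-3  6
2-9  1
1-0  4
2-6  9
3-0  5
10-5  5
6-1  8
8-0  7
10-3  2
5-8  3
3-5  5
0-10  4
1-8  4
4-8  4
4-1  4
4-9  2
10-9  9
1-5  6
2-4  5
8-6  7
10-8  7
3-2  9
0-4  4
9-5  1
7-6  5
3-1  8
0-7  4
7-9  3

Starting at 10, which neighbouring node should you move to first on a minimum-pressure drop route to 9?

5

Compare a few routes:
10 → 5 → 9: 5+1 = 6
10 → 3 → 9: 2+6 = 8
10 → 3 → 5 → 9: 2+5+1 = 8
10 → 7 → 9: 4+3 = 7
The minimum is 6 kPa via 10 → 5 → 9.
So from 10 the first move is to 5.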